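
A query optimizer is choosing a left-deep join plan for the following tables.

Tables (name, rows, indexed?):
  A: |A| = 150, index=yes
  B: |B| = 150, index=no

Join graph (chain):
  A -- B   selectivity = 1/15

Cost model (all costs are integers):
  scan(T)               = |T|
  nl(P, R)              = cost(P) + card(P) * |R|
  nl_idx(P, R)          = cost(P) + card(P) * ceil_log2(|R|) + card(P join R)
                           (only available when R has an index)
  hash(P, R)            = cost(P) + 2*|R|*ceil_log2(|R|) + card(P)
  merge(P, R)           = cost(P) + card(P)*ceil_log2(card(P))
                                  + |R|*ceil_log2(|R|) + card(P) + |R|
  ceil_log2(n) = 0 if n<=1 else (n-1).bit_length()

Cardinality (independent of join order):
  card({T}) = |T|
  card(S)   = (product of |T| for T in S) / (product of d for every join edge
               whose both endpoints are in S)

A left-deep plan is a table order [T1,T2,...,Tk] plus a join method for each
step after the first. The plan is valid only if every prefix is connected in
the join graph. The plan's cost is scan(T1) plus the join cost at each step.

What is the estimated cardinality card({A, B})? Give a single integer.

1500

Tables in S: A(150), B(150)
Edges inside S: A-B(d=15)
numerator = 150 * 150 = 22500
denominator = 15 = 15
card(S) = 22500 / 15 = 1500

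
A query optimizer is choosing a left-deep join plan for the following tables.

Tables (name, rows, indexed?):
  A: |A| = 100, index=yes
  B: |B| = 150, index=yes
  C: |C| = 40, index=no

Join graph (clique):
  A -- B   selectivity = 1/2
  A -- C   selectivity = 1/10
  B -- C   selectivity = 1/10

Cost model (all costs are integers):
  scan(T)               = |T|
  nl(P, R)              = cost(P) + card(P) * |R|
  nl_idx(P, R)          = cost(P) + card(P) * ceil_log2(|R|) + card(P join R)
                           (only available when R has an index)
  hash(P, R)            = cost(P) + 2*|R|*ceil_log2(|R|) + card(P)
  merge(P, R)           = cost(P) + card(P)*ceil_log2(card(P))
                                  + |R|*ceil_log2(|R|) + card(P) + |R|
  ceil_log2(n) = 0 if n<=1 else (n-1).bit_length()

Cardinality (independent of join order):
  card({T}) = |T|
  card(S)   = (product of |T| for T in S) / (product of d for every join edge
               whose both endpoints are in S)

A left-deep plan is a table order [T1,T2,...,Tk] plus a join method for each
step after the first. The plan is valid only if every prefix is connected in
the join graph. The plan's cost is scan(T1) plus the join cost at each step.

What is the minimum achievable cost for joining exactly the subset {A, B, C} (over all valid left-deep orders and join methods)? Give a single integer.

2780

Selinger DP over subsets of {A,B,C}:
  {A}: scan cost=100, card=100
  {B}: scan cost=150, card=150
  {C}: scan cost=40, card=40
  {AB}: card=7500; try (A,hash)→1700, (B,merge)→2250, (A,merge)→2300, (B,hash)→2600, (B,nl_idx)→8400, (A,nl_idx)→8700 …(+2); best=1700 via (A,hash)
  {AC}: card=400; try (C,hash)→680, (A,nl_idx)→720, (A,merge)→1120, (C,merge)→1180, (A,hash)→1480, (A,nl)→4040 …(+1); best=680 via (C,hash)
  {BC}: card=600; try (C,hash)→780, (B,nl_idx)→960, (B,merge)→1670, (C,merge)→1780, (B,hash)→2480, (B,nl)→6040 …(+1); best=780 via (C,hash)
  {ABC}: card=3000; try (A,hash)→2780, (B,hash)→3480, (B,merge)→6030, (B,nl_idx)→6880, (A,nl_idx)→7980, (A,merge)→8180 …(+5); best=2780 via (A,hash)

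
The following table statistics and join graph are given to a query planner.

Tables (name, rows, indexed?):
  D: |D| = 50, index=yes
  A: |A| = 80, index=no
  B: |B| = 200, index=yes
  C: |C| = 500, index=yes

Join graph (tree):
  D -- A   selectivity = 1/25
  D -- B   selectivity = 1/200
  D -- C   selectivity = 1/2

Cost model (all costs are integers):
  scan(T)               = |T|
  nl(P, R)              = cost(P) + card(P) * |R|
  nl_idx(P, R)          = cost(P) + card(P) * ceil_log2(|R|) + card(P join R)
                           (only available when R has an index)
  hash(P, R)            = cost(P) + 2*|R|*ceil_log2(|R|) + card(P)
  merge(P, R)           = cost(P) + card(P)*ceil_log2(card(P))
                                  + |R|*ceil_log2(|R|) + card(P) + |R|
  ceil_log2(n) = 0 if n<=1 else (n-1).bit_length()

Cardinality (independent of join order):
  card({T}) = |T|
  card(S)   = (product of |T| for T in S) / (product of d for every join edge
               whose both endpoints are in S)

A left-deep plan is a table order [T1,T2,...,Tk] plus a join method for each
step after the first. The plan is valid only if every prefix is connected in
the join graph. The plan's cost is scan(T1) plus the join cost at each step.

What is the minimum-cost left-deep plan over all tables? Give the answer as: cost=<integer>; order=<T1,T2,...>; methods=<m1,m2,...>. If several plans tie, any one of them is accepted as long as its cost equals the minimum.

cost=7930; order=D,B,A,C; methods=nl_idx,merge,merge

Selinger DP (subsets sized 1..n):
  {D}: scan cost=50, card=50
  {A}: scan cost=80, card=80
  {B}: scan cost=200, card=200
  {C}: scan cost=500, card=500
  {AD}: card=160; try (D,nl_idx)→720, (D,hash)→760, (A,merge)→1040, (D,merge)→1070, (A,hash)→1220, (A,nl)→4050 …(+1); best=720 via (D,nl_idx)
  {BD}: card=50; try (B,nl_idx)→500, (D,hash)→1000, (D,nl_idx)→1450, (B,merge)→2200, (D,merge)→2350, (B,hash)→3300 …(+2); best=500 via (B,nl_idx)
  {CD}: card=12500; try (D,hash)→1600, (C,merge)→5400, (D,merge)→5850, (C,hash)→9100, (C,nl_idx)→13000, (D,nl_idx)→16000 …(+2); best=1600 via (D,hash)
  {ABD}: card=160; try (A,merge)→1490, (A,hash)→1670, (B,nl_idx)→2160, (B,merge)→3960, (B,hash)→4080, (A,nl)→4500 …(+1); best=1490 via (A,merge)
  {ACD}: card=40000; try (C,merge)→7160, (C,hash)→9880, (A,hash)→15220, (C,nl_idx)→42160, (C,nl)→80720, (A,merge)→189740 …(+1); best=7160 via (C,merge)
  {BCD}: card=12500; try (C,merge)→5850, (C,hash)→9550, (C,nl_idx)→13450, (B,hash)→17300, (C,nl)→25500, (B,nl_idx)→114100 …(+2); best=5850 via (C,merge)
  {ABCD}: card=40000; try (C,merge)→7930, (C,hash)→10650, (A,hash)→19470, (C,nl_idx)→42930, (B,hash)→50360, (C,nl)→81490 …(+5); best=7930 via (C,merge)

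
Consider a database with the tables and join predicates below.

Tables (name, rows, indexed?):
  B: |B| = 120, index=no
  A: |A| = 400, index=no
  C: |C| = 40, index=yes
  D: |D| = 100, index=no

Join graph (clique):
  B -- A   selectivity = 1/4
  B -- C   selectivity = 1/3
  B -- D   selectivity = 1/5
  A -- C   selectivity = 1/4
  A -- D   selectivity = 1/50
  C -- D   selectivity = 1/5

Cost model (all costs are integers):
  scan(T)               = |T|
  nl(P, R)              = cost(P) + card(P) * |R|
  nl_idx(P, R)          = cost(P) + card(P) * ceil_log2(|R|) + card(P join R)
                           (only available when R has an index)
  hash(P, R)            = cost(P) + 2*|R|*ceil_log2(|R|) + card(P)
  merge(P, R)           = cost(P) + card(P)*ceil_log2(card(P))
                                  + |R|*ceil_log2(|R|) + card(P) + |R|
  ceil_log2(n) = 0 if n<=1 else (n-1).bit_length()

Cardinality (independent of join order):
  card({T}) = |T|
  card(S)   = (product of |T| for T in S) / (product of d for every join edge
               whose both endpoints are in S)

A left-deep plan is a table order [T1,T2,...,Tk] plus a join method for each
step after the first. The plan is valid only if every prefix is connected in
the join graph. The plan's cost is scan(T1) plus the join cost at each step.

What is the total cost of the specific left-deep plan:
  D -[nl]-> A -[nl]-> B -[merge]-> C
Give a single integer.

203580

step 1: scan D: cost=100, card=100
step 2: join A via nl
    card(P join A) = 100*400/(50) = 800
    cost = 100 + 100*400 = 40100
step 3: join B via nl
    card(P join B) = 800*120/(4*5) = 4800
    cost = 40100 + 800*120 = 136100
step 4: join C via merge
    card(P join C) = 4800*40/(3*4*5) = 3200
    cost = 136100 + 4800*13 + 40*6 + 4800 + 40 = 203580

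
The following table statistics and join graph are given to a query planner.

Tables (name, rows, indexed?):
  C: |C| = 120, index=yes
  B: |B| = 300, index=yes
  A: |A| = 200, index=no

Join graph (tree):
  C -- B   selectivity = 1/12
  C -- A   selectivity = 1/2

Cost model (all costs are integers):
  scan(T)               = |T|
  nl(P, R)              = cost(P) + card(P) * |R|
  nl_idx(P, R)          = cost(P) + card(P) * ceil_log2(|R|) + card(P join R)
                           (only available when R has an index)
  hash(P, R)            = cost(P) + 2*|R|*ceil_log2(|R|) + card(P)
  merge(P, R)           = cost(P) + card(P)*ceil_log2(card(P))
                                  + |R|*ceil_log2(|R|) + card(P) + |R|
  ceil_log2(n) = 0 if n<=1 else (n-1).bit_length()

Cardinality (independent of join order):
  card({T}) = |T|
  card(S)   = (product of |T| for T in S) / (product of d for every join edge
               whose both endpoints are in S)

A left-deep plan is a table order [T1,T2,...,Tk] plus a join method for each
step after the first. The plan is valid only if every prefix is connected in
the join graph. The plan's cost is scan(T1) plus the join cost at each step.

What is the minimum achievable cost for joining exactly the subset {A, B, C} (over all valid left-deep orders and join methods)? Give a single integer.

8480

Selinger DP over subsets of {A,B,C}:
  {C}: scan cost=120, card=120
  {B}: scan cost=300, card=300
  {A}: scan cost=200, card=200
  {BC}: card=3000; try (C,hash)→2280, (B,merge)→4080, (B,nl_idx)→4200, (C,merge)→4260, (C,nl_idx)→5400, (B,hash)→5640 …(+2); best=2280 via (C,hash)
  {AC}: card=12000; try (C,hash)→2080, (A,merge)→2880, (C,merge)→2960, (A,hash)→3440, (C,nl_idx)→13600, (A,nl)→24120 …(+1); best=2080 via (C,hash)
  {ABC}: card=300000; try (A,hash)→8480, (B,hash)→19480, (A,merge)→43080, (B,merge)→185080, (B,nl_idx)→410080, (A,nl)→602280 …(+1); best=8480 via (A,hash)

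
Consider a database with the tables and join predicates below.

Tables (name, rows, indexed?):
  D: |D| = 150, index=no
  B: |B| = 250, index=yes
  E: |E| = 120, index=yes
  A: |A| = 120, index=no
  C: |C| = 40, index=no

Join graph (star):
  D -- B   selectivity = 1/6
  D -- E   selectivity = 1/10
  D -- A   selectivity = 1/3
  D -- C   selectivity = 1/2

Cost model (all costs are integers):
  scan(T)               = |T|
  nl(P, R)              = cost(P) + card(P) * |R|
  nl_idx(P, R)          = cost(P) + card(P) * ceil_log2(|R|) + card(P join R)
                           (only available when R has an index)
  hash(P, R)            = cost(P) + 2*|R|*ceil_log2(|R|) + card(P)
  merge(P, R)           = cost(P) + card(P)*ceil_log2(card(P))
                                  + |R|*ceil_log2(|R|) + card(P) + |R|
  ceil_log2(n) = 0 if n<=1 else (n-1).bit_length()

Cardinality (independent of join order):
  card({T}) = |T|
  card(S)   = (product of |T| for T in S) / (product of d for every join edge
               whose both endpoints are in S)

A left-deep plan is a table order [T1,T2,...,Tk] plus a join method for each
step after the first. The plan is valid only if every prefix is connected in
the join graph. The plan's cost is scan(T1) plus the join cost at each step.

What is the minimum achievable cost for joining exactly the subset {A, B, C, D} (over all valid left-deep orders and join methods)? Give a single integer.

Selinger DP over subsets of {A,B,C,D}:
  {D}: scan cost=150, card=150
  {B}: scan cost=250, card=250
  {A}: scan cost=120, card=120
  {C}: scan cost=40, card=40
  {BD}: card=6250; try (D,hash)→2900, (B,merge)→3750, (D,merge)→3850, (B,hash)→4300, (B,nl_idx)→7600, (B,nl)→37650 …(+1); best=2900 via (D,hash)
  {AD}: card=6000; try (A,hash)→1980, (D,merge)→2430, (A,merge)→2460, (D,hash)→2640, (D,nl)→18120, (A,nl)→18150; best=1980 via (A,hash)
  {CD}: card=3000; try (C,hash)→780, (D,merge)→1670, (C,merge)→1780, (D,hash)→2480, (D,nl)→6040, (C,nl)→6150; best=780 via (C,hash)
  {ABD}: card=250000; try (A,hash)→10830, (B,hash)→11980, (B,merge)→88230, (A,merge)→91360, (B,nl_idx)→299980, (A,nl)→752900 …(+1); best=10830 via (A,hash)
  {BCD}: card=125000; try (B,hash)→7780, (C,hash)→9630, (B,merge)→42030, (C,merge)→90680, (B,nl_idx)→149780, (C,nl)→252900 …(+1); best=7780 via (B,hash)
  {ACD}: card=120000; try (A,hash)→5460, (C,hash)→8460, (A,merge)→40740, (C,merge)→86260, (C,nl)→241980, (A,nl)→360780; best=5460 via (A,hash)
  {ABCD}: card=5000000; try (B,hash)→129460, (A,hash)→134460, (C,hash)→261310, (B,merge)→2167710, (A,merge)→2258740, (C,merge)→4761110 …(+4); best=129460 via (B,hash)

129460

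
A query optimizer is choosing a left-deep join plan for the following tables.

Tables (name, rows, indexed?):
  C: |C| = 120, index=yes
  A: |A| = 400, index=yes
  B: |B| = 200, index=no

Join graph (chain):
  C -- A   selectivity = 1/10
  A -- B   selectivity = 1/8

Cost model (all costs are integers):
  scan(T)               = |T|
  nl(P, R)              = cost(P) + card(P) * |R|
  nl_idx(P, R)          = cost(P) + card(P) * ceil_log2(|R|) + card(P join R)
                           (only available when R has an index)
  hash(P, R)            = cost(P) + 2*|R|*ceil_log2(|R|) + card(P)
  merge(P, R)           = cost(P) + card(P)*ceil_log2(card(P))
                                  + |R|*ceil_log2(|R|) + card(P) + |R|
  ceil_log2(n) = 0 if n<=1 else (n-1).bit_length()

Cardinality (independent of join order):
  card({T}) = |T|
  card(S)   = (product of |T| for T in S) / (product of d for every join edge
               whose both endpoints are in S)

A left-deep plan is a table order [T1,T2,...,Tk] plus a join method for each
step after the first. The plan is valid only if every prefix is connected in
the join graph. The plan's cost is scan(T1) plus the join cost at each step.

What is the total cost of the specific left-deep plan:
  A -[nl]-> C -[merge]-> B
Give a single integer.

step 1: scan A: cost=400, card=400
step 2: join C via nl
    card(P join C) = 400*120/(10) = 4800
    cost = 400 + 400*120 = 48400
step 3: join B via merge
    card(P join B) = 4800*200/(8) = 120000
    cost = 48400 + 4800*13 + 200*8 + 4800 + 200 = 117400

117400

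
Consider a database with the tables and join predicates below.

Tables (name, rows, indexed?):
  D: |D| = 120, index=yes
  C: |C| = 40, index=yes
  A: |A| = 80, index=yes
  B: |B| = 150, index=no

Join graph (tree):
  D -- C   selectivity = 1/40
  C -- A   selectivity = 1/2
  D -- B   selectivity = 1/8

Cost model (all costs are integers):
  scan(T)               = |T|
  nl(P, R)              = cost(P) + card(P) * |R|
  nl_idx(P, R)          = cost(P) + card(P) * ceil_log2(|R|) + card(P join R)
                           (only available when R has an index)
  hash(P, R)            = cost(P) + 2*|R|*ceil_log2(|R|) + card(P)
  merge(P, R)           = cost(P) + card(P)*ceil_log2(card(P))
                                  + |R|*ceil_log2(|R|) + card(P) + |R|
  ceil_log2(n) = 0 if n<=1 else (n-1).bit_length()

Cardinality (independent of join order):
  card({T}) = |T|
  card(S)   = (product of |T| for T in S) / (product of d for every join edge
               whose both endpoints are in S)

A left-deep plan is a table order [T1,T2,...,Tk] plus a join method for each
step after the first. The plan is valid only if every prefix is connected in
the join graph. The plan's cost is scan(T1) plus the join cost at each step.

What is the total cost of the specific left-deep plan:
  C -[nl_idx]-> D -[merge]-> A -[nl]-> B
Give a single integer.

722040

step 1: scan C: cost=40, card=40
step 2: join D via nl_idx
    card(P join D) = 40*120/(40) = 120
    cost = 40 + 40*7 + 120 = 440
step 3: join A via merge
    card(P join A) = 120*80/(2) = 4800
    cost = 440 + 120*7 + 80*7 + 120 + 80 = 2040
step 4: join B via nl
    card(P join B) = 4800*150/(8) = 90000
    cost = 2040 + 4800*150 = 722040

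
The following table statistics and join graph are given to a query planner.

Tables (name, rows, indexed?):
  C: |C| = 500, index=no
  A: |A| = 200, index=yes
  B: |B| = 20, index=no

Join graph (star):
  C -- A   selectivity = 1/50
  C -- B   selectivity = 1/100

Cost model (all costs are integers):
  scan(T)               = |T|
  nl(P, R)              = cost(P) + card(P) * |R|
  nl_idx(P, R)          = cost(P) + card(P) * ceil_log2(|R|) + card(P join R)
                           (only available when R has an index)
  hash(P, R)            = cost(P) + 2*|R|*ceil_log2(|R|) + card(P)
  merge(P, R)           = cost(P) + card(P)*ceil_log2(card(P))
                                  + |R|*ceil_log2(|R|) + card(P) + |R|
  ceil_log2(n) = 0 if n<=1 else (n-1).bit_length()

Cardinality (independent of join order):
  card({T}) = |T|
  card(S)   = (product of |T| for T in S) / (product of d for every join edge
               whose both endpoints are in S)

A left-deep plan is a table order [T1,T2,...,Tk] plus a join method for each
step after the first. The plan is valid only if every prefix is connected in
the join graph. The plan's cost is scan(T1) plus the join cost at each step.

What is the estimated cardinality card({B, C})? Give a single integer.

Tables in S: B(20), C(500)
Edges inside S: C-B(d=100)
numerator = 20 * 500 = 10000
denominator = 100 = 100
card(S) = 10000 / 100 = 100

100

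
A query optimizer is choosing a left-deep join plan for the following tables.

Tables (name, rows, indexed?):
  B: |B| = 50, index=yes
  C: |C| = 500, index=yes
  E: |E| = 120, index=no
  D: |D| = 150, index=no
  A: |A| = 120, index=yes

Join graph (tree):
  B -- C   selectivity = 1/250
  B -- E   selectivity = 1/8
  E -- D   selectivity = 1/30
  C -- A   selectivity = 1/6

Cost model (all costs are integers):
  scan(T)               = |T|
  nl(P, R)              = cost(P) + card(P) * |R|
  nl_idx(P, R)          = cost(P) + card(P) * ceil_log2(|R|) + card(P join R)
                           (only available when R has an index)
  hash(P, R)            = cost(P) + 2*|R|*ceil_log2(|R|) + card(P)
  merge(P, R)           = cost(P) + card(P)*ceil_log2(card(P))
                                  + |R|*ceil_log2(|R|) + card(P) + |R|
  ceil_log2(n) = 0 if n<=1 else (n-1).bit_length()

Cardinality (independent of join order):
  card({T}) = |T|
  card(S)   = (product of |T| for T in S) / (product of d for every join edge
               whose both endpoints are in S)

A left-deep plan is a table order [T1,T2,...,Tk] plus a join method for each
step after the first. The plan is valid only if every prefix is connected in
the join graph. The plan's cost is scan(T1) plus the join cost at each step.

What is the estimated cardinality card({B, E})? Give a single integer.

Tables in S: B(50), E(120)
Edges inside S: B-E(d=8)
numerator = 50 * 120 = 6000
denominator = 8 = 8
card(S) = 6000 / 8 = 750

750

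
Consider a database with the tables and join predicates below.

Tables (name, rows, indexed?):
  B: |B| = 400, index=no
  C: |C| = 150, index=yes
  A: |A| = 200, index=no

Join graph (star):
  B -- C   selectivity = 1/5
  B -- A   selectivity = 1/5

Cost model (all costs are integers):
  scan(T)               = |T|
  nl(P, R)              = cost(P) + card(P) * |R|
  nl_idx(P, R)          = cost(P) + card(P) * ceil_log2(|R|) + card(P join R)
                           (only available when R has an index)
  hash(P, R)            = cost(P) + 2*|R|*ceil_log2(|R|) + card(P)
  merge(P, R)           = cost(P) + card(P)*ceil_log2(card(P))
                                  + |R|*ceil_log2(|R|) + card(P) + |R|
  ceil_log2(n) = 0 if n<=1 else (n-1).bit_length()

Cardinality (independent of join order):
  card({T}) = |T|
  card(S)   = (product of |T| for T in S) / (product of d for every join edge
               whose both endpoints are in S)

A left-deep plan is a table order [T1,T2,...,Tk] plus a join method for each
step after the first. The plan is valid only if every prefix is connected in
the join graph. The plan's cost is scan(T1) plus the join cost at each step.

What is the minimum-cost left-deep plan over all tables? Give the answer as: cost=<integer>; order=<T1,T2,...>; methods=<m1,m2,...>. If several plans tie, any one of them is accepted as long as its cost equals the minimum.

cost=18400; order=B,C,A; methods=hash,hash

Selinger DP (subsets sized 1..n):
  {B}: scan cost=400, card=400
  {C}: scan cost=150, card=150
  {A}: scan cost=200, card=200
  {BC}: card=12000; try (C,hash)→3200, (B,merge)→5500, (C,merge)→5750, (B,hash)→7500, (C,nl_idx)→15600, (B,nl)→60150 …(+1); best=3200 via (C,hash)
  {AB}: card=16000; try (A,hash)→4000, (B,merge)→6000, (A,merge)→6200, (B,hash)→7600, (B,nl)→80200, (A,nl)→80400; best=4000 via (A,hash)
  {ABC}: card=480000; try (A,hash)→18400, (C,hash)→22400, (A,merge)→185000, (C,merge)→245350, (C,nl_idx)→612000, (A,nl)→2403200 …(+1); best=18400 via (A,hash)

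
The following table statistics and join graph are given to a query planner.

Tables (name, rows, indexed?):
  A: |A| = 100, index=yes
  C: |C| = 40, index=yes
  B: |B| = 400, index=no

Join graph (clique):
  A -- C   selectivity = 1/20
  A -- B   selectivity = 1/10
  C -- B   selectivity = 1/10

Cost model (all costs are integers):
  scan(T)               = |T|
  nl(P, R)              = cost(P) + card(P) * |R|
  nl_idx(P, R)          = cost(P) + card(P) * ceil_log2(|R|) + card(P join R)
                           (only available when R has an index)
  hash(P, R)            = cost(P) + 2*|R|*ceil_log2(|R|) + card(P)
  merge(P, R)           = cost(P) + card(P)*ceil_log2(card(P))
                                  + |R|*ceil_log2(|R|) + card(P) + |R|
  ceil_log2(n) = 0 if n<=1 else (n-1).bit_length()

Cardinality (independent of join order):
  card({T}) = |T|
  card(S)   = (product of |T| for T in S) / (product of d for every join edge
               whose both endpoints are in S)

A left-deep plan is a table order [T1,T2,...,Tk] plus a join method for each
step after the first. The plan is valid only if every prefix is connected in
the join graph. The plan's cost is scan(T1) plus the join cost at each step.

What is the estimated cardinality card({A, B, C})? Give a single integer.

Tables in S: A(100), B(400), C(40)
Edges inside S: A-C(d=20), A-B(d=10), C-B(d=10)
numerator = 100 * 400 * 40 = 1600000
denominator = 20 * 10 * 10 = 2000
card(S) = 1600000 / 2000 = 800

800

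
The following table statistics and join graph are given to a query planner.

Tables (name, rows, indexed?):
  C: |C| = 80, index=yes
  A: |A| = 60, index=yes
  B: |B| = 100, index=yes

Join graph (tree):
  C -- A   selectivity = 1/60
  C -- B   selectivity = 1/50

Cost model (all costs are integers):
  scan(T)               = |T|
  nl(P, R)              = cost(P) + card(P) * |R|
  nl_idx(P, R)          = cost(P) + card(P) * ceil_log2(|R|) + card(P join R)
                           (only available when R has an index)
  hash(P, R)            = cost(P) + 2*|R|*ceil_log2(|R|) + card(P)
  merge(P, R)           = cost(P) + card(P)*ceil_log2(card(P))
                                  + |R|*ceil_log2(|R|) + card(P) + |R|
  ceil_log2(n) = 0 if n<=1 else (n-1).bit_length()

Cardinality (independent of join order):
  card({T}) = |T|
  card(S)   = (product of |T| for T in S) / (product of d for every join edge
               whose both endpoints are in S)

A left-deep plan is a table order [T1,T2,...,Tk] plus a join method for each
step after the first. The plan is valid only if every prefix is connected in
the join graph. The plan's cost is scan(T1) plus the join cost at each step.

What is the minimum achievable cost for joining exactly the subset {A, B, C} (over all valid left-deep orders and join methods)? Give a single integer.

Selinger DP over subsets of {A,B,C}:
  {C}: scan cost=80, card=80
  {A}: scan cost=60, card=60
  {B}: scan cost=100, card=100
  {AC}: card=80; try (C,nl_idx)→560, (A,nl_idx)→640, (A,hash)→880, (C,merge)→1120, (A,merge)→1140, (C,hash)→1240 …(+2); best=560 via (C,nl_idx)
  {BC}: card=160; try (B,nl_idx)→800, (C,nl_idx)→960, (C,hash)→1320, (B,merge)→1520, (C,merge)→1540, (B,hash)→1560 …(+2); best=800 via (B,nl_idx)
  {ABC}: card=160; try (B,nl_idx)→1280, (A,hash)→1680, (A,nl_idx)→1920, (B,merge)→2000, (B,hash)→2040, (A,merge)→2660 …(+2); best=1280 via (B,nl_idx)

1280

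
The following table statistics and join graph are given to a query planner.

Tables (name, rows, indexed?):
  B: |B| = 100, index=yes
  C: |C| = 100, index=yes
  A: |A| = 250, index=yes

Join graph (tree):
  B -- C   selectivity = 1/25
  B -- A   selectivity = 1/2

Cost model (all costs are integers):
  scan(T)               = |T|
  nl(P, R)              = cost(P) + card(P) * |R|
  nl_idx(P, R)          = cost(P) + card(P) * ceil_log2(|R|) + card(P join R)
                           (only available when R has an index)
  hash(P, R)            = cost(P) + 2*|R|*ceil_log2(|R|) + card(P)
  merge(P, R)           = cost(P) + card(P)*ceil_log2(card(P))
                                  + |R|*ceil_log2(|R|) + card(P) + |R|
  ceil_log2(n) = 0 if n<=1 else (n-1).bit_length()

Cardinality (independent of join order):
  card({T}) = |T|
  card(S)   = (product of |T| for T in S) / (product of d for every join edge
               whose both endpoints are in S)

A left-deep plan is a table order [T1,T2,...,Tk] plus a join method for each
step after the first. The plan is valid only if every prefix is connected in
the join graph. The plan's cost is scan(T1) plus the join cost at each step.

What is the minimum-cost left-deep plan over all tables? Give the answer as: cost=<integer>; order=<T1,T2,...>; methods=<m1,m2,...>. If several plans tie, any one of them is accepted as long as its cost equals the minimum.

Selinger DP (subsets sized 1..n):
  {B}: scan cost=100, card=100
  {C}: scan cost=100, card=100
  {A}: scan cost=250, card=250
  {BC}: card=400; try (C,nl_idx)→1200, (B,nl_idx)→1200, (C,hash)→1600, (B,hash)→1600, (C,merge)→1700, (B,merge)→1700 …(+2); best=1200 via (C,nl_idx)
  {AB}: card=12500; try (B,hash)→1900, (A,merge)→3150, (B,merge)→3300, (A,hash)→4200, (A,nl_idx)→13400, (B,nl_idx)→14500 …(+2); best=1900 via (B,hash)
  {ABC}: card=50000; try (A,hash)→5600, (A,merge)→7450, (C,hash)→15800, (A,nl_idx)→54400, (A,nl)→101200, (C,nl_idx)→139400 …(+2); best=5600 via (A,hash)

cost=5600; order=B,C,A; methods=nl_idx,hash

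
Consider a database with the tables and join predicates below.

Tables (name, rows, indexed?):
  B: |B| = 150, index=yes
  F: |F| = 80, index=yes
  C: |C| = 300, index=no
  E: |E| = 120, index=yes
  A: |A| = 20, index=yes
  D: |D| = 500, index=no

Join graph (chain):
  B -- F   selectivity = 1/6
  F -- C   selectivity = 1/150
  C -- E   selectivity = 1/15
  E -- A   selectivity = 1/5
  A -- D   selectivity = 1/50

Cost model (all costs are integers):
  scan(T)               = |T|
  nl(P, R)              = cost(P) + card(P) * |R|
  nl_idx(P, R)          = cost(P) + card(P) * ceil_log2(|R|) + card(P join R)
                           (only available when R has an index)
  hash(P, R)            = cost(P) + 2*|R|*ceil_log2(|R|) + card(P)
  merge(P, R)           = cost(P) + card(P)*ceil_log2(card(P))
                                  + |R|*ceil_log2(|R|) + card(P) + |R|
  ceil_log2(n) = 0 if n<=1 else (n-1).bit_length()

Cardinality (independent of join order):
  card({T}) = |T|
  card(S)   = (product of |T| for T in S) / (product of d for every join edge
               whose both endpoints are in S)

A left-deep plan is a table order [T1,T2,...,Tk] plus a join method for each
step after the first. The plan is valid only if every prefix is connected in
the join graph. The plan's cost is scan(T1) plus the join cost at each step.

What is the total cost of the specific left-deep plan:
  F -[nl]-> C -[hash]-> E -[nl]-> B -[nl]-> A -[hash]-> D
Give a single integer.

994920

step 1: scan F: cost=80, card=80
step 2: join C via nl
    card(P join C) = 80*300/(150) = 160
    cost = 80 + 80*300 = 24080
step 3: join E via hash
    card(P join E) = 160*120/(15) = 1280
    cost = 24080 + 2*120*7 + 160 = 25920
step 4: join B via nl
    card(P join B) = 1280*150/(6) = 32000
    cost = 25920 + 1280*150 = 217920
step 5: join A via nl
    card(P join A) = 32000*20/(5) = 128000
    cost = 217920 + 32000*20 = 857920
step 6: join D via hash
    card(P join D) = 128000*500/(50) = 1280000
    cost = 857920 + 2*500*9 + 128000 = 994920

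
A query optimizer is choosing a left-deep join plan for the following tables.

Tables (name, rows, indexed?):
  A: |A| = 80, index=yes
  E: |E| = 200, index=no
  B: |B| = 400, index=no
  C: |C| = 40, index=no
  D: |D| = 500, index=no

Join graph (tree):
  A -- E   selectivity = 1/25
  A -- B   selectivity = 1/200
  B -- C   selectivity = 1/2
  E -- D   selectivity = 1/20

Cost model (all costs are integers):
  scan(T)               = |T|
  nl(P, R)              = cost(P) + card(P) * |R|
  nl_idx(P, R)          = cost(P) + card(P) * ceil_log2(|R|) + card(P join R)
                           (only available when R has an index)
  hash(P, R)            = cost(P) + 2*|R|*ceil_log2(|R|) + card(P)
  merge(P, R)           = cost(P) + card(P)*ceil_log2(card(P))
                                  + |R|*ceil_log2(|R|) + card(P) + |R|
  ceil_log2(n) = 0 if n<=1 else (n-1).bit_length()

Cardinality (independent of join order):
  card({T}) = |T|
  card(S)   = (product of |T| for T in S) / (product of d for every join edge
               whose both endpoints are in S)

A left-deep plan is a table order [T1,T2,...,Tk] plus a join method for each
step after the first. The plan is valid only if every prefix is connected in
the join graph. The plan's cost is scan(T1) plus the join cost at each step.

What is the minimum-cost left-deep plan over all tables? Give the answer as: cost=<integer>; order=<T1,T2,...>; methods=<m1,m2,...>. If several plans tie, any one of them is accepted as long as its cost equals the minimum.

Selinger DP (subsets sized 1..n):
  {A}: scan cost=80, card=80
  {E}: scan cost=200, card=200
  {B}: scan cost=400, card=400
  {C}: scan cost=40, card=40
  {D}: scan cost=500, card=500
  {AE}: card=640; try (A,hash)→1520, (A,nl_idx)→2240, (E,merge)→2520, (A,merge)→2640, (E,hash)→3360, (E,nl)→16080 …(+1); best=1520 via (A,hash)
  {AB}: card=160; try (A,hash)→1920, (A,nl_idx)→3360, (B,merge)→4720, (A,merge)→5040, (B,hash)→7360, (B,nl)→32080 …(+1); best=1920 via (A,hash)
  {DE}: card=5000; try (E,hash)→4200, (D,merge)→7000, (E,merge)→7300, (D,hash)→9400, (D,nl)→100200, (E,nl)→100500; best=4200 via (E,hash)
  {BC}: card=8000; try (C,hash)→1280, (B,merge)→4320, (C,merge)→4680, (B,hash)→7280, (B,nl)→16040, (C,nl)→16400; best=1280 via (C,hash)
  {ABE}: card=1280; try (E,merge)→5160, (E,hash)→5280, (B,hash)→9360, (B,merge)→12560, (E,nl)→33920, (B,nl)→257520; best=5160 via (E,merge)
  {ADE}: card=16000; try (A,hash)→10320, (D,hash)→11160, (D,merge)→13560, (A,nl_idx)→55200, (A,merge)→74840, (D,nl)→321520 …(+1); best=10320 via (A,hash)
  {ABC}: card=3200; try (C,hash)→2560, (C,merge)→3640, (C,nl)→8320, (A,hash)→10400, (A,nl_idx)→60480, (A,merge)→113920 …(+1); best=2560 via (C,hash)
  {ABCE}: card=25600; try (C,hash)→6920, (E,hash)→8960, (C,merge)→20800, (E,merge)→45960, (C,nl)→56360, (E,nl)→642560; best=6920 via (C,hash)
  {ABDE}: card=32000; try (D,hash)→15440, (D,merge)→25520, (B,hash)→33520, (B,merge)→254320, (D,nl)→645160, (B,nl)→6410320; best=15440 via (D,hash)
  {ABCDE}: card=640000; try (D,hash)→41520, (C,hash)→47920, (D,merge)→421520, (C,merge)→527720, (C,nl)→1295440, (D,nl)→12806920; best=41520 via (D,hash)

cost=41520; order=B,A,E,C,D; methods=hash,merge,hash,hash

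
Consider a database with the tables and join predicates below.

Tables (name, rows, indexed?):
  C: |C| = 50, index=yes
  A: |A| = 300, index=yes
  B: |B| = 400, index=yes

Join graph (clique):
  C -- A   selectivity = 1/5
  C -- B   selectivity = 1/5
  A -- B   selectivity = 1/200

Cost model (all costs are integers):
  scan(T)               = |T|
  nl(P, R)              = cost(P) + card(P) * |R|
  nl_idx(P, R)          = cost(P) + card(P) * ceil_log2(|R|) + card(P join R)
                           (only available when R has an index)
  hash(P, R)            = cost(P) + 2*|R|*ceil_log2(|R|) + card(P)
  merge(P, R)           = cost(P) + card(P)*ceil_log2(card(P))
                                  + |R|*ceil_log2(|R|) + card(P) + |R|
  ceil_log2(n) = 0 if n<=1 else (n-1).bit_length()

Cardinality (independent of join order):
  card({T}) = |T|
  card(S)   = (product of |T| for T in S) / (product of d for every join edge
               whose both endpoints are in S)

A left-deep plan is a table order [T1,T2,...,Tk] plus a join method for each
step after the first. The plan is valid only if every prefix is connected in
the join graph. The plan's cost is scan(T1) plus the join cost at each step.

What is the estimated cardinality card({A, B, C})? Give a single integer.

Tables in S: A(300), B(400), C(50)
Edges inside S: C-A(d=5), C-B(d=5), A-B(d=200)
numerator = 300 * 400 * 50 = 6000000
denominator = 5 * 5 * 200 = 5000
card(S) = 6000000 / 5000 = 1200

1200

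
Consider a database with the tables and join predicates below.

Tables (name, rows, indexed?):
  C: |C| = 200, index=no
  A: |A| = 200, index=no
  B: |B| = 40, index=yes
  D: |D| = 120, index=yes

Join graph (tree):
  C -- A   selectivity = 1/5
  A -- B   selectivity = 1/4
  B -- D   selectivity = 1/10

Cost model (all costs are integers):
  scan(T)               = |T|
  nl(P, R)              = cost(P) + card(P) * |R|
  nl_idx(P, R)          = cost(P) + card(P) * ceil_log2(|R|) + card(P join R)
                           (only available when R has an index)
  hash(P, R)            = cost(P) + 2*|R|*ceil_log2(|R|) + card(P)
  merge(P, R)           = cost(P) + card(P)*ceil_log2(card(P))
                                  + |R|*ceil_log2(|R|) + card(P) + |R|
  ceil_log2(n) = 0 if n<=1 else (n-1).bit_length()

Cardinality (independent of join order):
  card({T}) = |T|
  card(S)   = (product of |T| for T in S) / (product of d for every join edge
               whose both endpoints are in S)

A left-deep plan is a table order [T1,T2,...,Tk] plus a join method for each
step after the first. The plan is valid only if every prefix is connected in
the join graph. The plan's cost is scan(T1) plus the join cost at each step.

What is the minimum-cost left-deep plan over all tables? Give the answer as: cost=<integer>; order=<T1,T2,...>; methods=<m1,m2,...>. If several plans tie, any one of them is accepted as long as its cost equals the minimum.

Selinger DP (subsets sized 1..n):
  {C}: scan cost=200, card=200
  {A}: scan cost=200, card=200
  {B}: scan cost=40, card=40
  {D}: scan cost=120, card=120
  {AC}: card=8000; try (C,hash)→3600, (A,hash)→3600, (C,merge)→3800, (A,merge)→3800, (C,nl)→40200, (A,nl)→40200; best=3600 via (C,hash)
  {AB}: card=2000; try (B,hash)→880, (A,merge)→2120, (B,merge)→2280, (A,hash)→3280, (B,nl_idx)→3400, (A,nl)→8040 …(+1); best=880 via (B,hash)
  {BD}: card=480; try (B,hash)→720, (D,nl_idx)→800, (D,merge)→1280, (B,nl_idx)→1320, (B,merge)→1360, (D,hash)→1760 …(+2); best=720 via (B,hash)
  {ABC}: card=80000; try (C,hash)→6080, (B,hash)→12080, (C,merge)→26680, (B,merge)→115880, (B,nl_idx)→131600, (B,nl)→323600 …(+1); best=6080 via (C,hash)
  {ABD}: card=24000; try (A,hash)→4400, (D,hash)→4560, (A,merge)→7320, (D,merge)→25840, (D,nl_idx)→38880, (A,nl)→96720 …(+1); best=4400 via (A,hash)
  {ABCD}: card=960000; try (C,hash)→31600, (D,hash)→87760, (C,merge)→390200, (D,merge)→1447040, (D,nl_idx)→1526080, (C,nl)→4804400 …(+1); best=31600 via (C,hash)

cost=31600; order=D,B,A,C; methods=hash,hash,hash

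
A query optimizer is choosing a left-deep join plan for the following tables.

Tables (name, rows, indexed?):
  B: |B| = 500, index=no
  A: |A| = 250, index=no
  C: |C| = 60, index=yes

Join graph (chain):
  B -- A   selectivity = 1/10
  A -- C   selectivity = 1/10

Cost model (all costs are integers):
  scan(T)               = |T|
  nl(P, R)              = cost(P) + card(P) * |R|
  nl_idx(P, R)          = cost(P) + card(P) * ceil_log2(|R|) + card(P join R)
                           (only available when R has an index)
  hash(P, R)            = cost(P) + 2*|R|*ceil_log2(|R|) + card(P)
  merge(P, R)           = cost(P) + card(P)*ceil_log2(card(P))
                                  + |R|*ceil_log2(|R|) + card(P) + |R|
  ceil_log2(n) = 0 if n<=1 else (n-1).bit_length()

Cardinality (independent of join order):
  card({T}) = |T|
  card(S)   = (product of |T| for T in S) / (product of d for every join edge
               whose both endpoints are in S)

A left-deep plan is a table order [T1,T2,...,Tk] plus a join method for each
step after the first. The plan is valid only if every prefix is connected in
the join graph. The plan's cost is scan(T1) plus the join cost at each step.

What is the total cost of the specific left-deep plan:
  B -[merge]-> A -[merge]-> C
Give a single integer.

195670

step 1: scan B: cost=500, card=500
step 2: join A via merge
    card(P join A) = 500*250/(10) = 12500
    cost = 500 + 500*9 + 250*8 + 500 + 250 = 7750
step 3: join C via merge
    card(P join C) = 12500*60/(10) = 75000
    cost = 7750 + 12500*14 + 60*6 + 12500 + 60 = 195670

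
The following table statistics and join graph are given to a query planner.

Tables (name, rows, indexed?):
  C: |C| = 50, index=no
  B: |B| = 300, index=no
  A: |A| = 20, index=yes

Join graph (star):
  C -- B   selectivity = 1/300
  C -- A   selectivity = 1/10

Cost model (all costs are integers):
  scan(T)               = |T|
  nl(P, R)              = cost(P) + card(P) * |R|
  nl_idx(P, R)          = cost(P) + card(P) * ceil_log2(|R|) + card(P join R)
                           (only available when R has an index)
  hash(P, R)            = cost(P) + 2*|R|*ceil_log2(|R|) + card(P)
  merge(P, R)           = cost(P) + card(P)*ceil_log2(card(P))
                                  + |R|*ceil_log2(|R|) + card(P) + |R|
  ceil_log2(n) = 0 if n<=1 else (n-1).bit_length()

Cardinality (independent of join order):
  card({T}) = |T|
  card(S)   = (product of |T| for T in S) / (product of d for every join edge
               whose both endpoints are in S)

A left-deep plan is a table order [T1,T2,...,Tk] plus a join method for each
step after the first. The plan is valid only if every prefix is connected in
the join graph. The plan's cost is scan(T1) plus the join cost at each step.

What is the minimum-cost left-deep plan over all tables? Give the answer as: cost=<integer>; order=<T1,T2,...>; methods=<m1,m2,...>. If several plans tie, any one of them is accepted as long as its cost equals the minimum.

Selinger DP (subsets sized 1..n):
  {C}: scan cost=50, card=50
  {B}: scan cost=300, card=300
  {A}: scan cost=20, card=20
  {BC}: card=50; try (C,hash)→1200, (B,merge)→3400, (C,merge)→3650, (B,hash)→5500, (B,nl)→15050, (C,nl)→15300; best=1200 via (C,hash)
  {AC}: card=100; try (A,hash)→300, (A,nl_idx)→400, (C,merge)→490, (A,merge)→520, (C,hash)→640, (C,nl)→1020 …(+1); best=300 via (A,hash)
  {ABC}: card=100; try (A,hash)→1450, (A,nl_idx)→1550, (A,merge)→1670, (A,nl)→2200, (B,merge)→4100, (B,hash)→5800 …(+1); best=1450 via (A,hash)

cost=1450; order=B,C,A; methods=hash,hash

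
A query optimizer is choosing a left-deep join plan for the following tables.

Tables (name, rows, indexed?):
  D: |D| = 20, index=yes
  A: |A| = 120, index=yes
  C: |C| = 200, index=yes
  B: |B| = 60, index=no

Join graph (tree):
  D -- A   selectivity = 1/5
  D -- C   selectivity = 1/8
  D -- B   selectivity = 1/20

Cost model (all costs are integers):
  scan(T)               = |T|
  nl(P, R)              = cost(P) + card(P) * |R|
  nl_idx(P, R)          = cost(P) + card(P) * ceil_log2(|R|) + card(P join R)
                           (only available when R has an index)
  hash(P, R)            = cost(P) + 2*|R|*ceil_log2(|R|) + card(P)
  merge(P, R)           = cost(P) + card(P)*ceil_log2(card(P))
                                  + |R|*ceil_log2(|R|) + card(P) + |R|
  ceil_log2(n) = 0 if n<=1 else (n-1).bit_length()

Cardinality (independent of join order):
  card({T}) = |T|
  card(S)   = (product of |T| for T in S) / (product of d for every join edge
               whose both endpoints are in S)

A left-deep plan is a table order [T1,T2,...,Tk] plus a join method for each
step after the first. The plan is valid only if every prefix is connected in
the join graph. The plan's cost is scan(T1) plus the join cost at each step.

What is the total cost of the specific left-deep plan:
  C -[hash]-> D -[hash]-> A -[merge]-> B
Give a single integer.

step 1: scan C: cost=200, card=200
step 2: join D via hash
    card(P join D) = 200*20/(8) = 500
    cost = 200 + 2*20*5 + 200 = 600
step 3: join A via hash
    card(P join A) = 500*120/(5) = 12000
    cost = 600 + 2*120*7 + 500 = 2780
step 4: join B via merge
    card(P join B) = 12000*60/(20) = 36000
    cost = 2780 + 12000*14 + 60*6 + 12000 + 60 = 183200

183200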